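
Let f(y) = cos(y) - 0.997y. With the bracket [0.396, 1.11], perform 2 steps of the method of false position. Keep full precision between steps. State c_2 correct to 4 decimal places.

False-position update: c = (a·f(b) − b·f(a))/(f(b) − f(a)); replace the endpoint whose sign matches f(c).
f(0.396000) = 0.527799, f(1.110000) = -0.662008
step 1: c = 0.712731, f(c) = 0.045987 > 0 → new bracket [0.712731, 1.110000]
step 2: c = 0.738535, f(c) = 0.003137 > 0 → new bracket [0.738535, 1.110000]

0.7385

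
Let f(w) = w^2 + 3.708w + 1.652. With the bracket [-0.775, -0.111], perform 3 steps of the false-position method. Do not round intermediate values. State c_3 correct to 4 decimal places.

f(-0.775000) = -0.621075, f(-0.111000) = 1.252733
step 1: c = -0.554917, f(c) = -0.097699 < 0 → new bracket [-0.554917, -0.111000]
step 2: c = -0.522801, f(c) = -0.013225 < 0 → new bracket [-0.522801, -0.111000]
step 3: c = -0.518499, f(c) = -0.001753 < 0 → new bracket [-0.518499, -0.111000]

-0.5185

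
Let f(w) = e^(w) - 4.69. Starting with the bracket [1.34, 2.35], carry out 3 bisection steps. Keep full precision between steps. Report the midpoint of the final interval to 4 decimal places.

f(1.340000) = -0.870956, f(2.350000) = 5.795570 (opposite signs)
step 1: m = 1.845000, f(m) = 1.638100 > 0 → root in [1.340000, 1.845000]
step 2: m = 1.592500, f(m) = 0.226024 > 0 → root in [1.340000, 1.592500]
step 3: m = 1.466250, f(m) = -0.357044 < 0 → root in [1.466250, 1.592500]
Midpoint of [1.466250, 1.592500] = 1.529375

1.5294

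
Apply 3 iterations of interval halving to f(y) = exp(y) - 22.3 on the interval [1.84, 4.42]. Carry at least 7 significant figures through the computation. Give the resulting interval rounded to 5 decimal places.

[2.80750, 3.13000]

f(1.840000) = -16.003462, f(4.420000) = 60.796285 (opposite signs)
step 1: m = 3.130000, f(m) = 0.573980 > 0 → root in [1.840000, 3.130000]
step 2: m = 2.485000, f(m) = -10.298880 < 0 → root in [2.485000, 3.130000]
step 3: m = 2.807500, f(m) = -5.731555 < 0 → root in [2.807500, 3.130000]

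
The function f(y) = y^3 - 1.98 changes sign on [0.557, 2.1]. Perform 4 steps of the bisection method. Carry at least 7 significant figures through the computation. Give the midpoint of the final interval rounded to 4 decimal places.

1.2803

f(0.557000) = -1.807191, f(2.100000) = 7.281000 (opposite signs)
step 1: m = 1.328500, f(m) = 0.364686 > 0 → root in [0.557000, 1.328500]
step 2: m = 0.942750, f(m) = -1.142105 < 0 → root in [0.942750, 1.328500]
step 3: m = 1.135625, f(m) = -0.515448 < 0 → root in [1.135625, 1.328500]
step 4: m = 1.232063, f(m) = -0.109756 < 0 → root in [1.232063, 1.328500]
Midpoint of [1.232063, 1.328500] = 1.280281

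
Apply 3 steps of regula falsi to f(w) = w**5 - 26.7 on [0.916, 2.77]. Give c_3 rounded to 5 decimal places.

False-position update: c = (a·f(b) − b·f(a))/(f(b) − f(a)); replace the endpoint whose sign matches f(c).
f(0.916000) = -26.055122, f(2.770000) = 136.379303
step 1: c = 1.213389, f(c) = -24.069731 < 0 → new bracket [1.213389, 2.770000]
step 2: c = 1.446904, f(c) = -20.358412 < 0 → new bracket [1.446904, 2.770000]
step 3: c = 1.618759, f(c) = -15.584978 < 0 → new bracket [1.618759, 2.770000]

1.61876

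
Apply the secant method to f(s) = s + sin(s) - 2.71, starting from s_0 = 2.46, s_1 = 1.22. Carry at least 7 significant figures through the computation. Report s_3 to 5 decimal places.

f(s_0) = 0.380031, f(s_1) = -0.550901
s_2 = 1.220000 - (-0.550901)·(1.220000 - 2.460000)/(-0.550901 - (0.380031)) = 1.953799; f(s_2) = 0.171346
s_3 = 1.953799 - (0.171346)·(1.953799 - 1.220000)/(0.171346 - (-0.550901)) = 1.779713; f(s_3) = 0.047969

1.77971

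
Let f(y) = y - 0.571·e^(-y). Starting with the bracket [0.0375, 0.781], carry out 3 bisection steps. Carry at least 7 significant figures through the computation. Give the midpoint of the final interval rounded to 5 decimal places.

0.36278

f(0.037500) = -0.512484, f(0.781000) = 0.519512 (opposite signs)
step 1: m = 0.409250, f(m) = 0.030021 > 0 → root in [0.037500, 0.409250]
step 2: m = 0.223375, f(m) = -0.233319 < 0 → root in [0.223375, 0.409250]
step 3: m = 0.316312, f(m) = -0.099850 < 0 → root in [0.316312, 0.409250]
Midpoint of [0.316312, 0.409250] = 0.362781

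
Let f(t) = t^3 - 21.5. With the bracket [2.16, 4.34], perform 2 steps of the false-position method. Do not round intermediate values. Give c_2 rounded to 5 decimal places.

2.66673

f(2.160000) = -11.422304, f(4.340000) = 60.246504
step 1: c = 2.507440, f(c) = -5.735081 < 0 → new bracket [2.507440, 4.340000]
step 2: c = 2.666725, f(c) = -2.535788 < 0 → new bracket [2.666725, 4.340000]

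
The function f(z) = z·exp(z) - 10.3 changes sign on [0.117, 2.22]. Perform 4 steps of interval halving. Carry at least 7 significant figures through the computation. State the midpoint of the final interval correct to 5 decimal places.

1.75997

f(0.117000) = -10.168478, f(2.220000) = 10.140275 (opposite signs)
step 1: m = 1.168500, f(m) = -6.540745 < 0 → root in [1.168500, 2.220000]
step 2: m = 1.694250, f(m) = -1.078938 < 0 → root in [1.694250, 2.220000]
step 3: m = 1.957125, f(m) = 3.554382 > 0 → root in [1.694250, 1.957125]
step 4: m = 1.825688, f(m) = 1.032154 > 0 → root in [1.694250, 1.825688]
Midpoint of [1.694250, 1.825688] = 1.759969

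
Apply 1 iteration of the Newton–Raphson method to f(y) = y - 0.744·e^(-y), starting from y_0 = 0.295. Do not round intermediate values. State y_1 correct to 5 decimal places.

0.46163

f'(y) = 1 + 0.744·e^(-y)
y_0 = 0.295000: f = -0.258932, f' = 1.553932 → y_1 = 0.295000 - (-0.258932)/(1.553932) = 0.461630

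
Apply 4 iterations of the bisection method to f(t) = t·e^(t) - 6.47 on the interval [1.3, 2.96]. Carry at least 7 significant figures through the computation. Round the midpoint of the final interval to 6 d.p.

1.455625

f(1.300000) = -1.699914, f(2.960000) = 50.651996 (opposite signs)
step 1: m = 2.130000, f(m) = 11.453666 > 0 → root in [1.300000, 2.130000]
step 2: m = 1.715000, f(m) = 3.059699 > 0 → root in [1.300000, 1.715000]
step 3: m = 1.507500, f(m) = 0.337008 > 0 → root in [1.300000, 1.507500]
step 4: m = 1.403750, f(m) = -0.756126 < 0 → root in [1.403750, 1.507500]
Midpoint of [1.403750, 1.507500] = 1.455625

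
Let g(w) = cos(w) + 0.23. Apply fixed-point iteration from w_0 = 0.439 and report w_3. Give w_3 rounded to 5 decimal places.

w_1 = g(0.439000) = 1.135177
w_2 = g(1.135177) = 0.651972
w_3 = g(0.651972) = 1.024889

1.02489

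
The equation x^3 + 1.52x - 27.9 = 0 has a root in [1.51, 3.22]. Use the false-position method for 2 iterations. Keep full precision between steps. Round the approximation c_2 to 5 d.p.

False-position update: c = (a·f(b) − b·f(a))/(f(b) − f(a)); replace the endpoint whose sign matches f(c).
f(1.510000) = -22.161849, f(3.220000) = 10.380648
step 1: c = 2.674531, f(c) = -4.703471 < 0 → new bracket [2.674531, 3.220000]
step 2: c = 2.844617, f(c) = -0.557971 < 0 → new bracket [2.844617, 3.220000]

2.84462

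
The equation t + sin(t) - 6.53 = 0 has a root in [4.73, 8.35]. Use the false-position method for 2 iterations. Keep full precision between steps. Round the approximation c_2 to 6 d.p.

False-position update: c = (a·f(b) − b·f(a))/(f(b) − f(a)); replace the endpoint whose sign matches f(c).
f(4.730000) = -2.799845, f(8.350000) = 2.699484
step 1: c = 6.573032, f(c) = 0.328837 > 0 → new bracket [4.730000, 6.573032]
step 2: c = 6.379322, f(c) = -0.054690 < 0 → new bracket [6.379322, 6.573032]

6.379322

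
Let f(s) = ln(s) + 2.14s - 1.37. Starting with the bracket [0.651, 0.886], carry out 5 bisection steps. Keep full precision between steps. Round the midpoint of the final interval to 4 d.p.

f(0.651000) = -0.406106, f(0.886000) = 0.405002 (opposite signs)
step 1: m = 0.768500, f(m) = 0.011275 > 0 → root in [0.651000, 0.768500]
step 2: m = 0.709750, f(m) = -0.193977 < 0 → root in [0.709750, 0.768500]
step 3: m = 0.739125, f(m) = -0.090561 < 0 → root in [0.739125, 0.768500]
step 4: m = 0.753812, f(m) = -0.039453 < 0 → root in [0.753812, 0.768500]
step 5: m = 0.761156, f(m) = -0.014042 < 0 → root in [0.761156, 0.768500]
Midpoint of [0.761156, 0.768500] = 0.764828

0.7648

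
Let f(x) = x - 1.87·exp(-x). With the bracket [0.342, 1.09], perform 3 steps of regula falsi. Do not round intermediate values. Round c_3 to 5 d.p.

f(0.342000) = -0.986351, f(1.090000) = 0.461275
step 1: c = 0.851655, f(c) = 0.053712 > 0 → new bracket [0.342000, 0.851655]
step 2: c = 0.825336, f(c) = 0.006111 > 0 → new bracket [0.342000, 0.825336]
step 3: c = 0.822359, f(c) = 0.000693 > 0 → new bracket [0.342000, 0.822359]

0.82236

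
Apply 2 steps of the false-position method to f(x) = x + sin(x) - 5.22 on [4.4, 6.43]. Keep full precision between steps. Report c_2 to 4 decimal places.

False-position update: c = (a·f(b) − b·f(a))/(f(b) − f(a)); replace the endpoint whose sign matches f(c).
f(4.400000) = -1.771602, f(6.430000) = 1.356288
step 1: c = 5.549769, f(c) = -0.339642 < 0 → new bracket [5.549769, 6.430000]
step 2: c = 5.726052, f(c) = -0.022703 < 0 → new bracket [5.726052, 6.430000]

5.7261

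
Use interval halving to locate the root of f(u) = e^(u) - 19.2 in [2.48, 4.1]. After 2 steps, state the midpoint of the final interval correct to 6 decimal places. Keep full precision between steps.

3.087500

f(2.480000) = -7.258736, f(4.100000) = 41.140288 (opposite signs)
step 1: m = 3.290000, f(m) = 7.642864 > 0 → root in [2.480000, 3.290000]
step 2: m = 2.885000, f(m) = -1.296432 < 0 → root in [2.885000, 3.290000]
Midpoint of [2.885000, 3.290000] = 3.087500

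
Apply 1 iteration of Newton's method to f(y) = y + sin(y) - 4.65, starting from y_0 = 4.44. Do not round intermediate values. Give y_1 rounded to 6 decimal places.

6.044903

f'(y) = 1 + cos(y)
y_0 = 4.440000: f = -1.173131, f' = 0.730967 → y_1 = 4.440000 - (-1.173131)/(0.730967) = 6.044903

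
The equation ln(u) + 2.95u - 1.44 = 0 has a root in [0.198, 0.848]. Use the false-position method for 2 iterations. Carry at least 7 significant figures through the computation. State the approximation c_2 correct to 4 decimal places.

f(0.198000) = -2.475388, f(0.848000) = 0.896725
step 1: c = 0.675150, f(c) = 0.158870 > 0 → new bracket [0.198000, 0.675150]
step 2: c = 0.646373, f(c) = 0.030422 > 0 → new bracket [0.198000, 0.646373]

0.6464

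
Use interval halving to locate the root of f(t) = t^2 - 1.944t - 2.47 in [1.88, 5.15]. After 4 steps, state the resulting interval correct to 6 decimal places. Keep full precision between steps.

[2.697500, 2.901875]

f(1.880000) = -2.590320, f(5.150000) = 14.040900 (opposite signs)
step 1: m = 3.515000, f(m) = 3.052065 > 0 → root in [1.880000, 3.515000]
step 2: m = 2.697500, f(m) = -0.437434 < 0 → root in [2.697500, 3.515000]
step 3: m = 3.106250, f(m) = 1.140239 > 0 → root in [2.697500, 3.106250]
step 4: m = 2.901875, f(m) = 0.309634 > 0 → root in [2.697500, 2.901875]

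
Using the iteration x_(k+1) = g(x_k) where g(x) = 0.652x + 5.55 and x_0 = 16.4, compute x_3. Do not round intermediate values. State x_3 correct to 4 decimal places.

16.0735

x_1 = g(16.400000) = 16.242800
x_2 = g(16.242800) = 16.140306
x_3 = g(16.140306) = 16.073479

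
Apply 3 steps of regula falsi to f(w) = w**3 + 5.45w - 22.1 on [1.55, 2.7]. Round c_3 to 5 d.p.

f(1.550000) = -9.928625, f(2.700000) = 12.298000
step 1: c = 2.063705, f(c) = -2.063747 < 0 → new bracket [2.063705, 2.700000]
step 2: c = 2.155139, f(c) = -0.344689 < 0 → new bracket [2.155139, 2.700000]
step 3: c = 2.169994, f(c) = -0.055311 < 0 → new bracket [2.169994, 2.700000]

2.16999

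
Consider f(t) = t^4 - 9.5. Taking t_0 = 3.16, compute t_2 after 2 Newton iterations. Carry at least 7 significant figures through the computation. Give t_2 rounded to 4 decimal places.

Newton update: t ← t − f(t)/f'(t).
f'(t) = 4t^3
t_0 = 3.160000: f = 90.212207, f' = 126.217984 → t_1 = 3.160000 - (90.212207)/(126.217984) = 2.445267
t_1 = 2.445267: f = 26.252373, f' = 58.484212 → t_2 = 2.445267 - (26.252373)/(58.484212) = 1.996387

1.9964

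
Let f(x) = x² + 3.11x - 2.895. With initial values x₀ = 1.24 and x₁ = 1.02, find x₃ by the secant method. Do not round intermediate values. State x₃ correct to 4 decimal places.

0.7514

Secant update: x_(k+1) = x_k − f(x_k)·(x_k − x_(k-1))/(f(x_k) − f(x_(k-1))).
f(x_0) = 2.499000, f(x_1) = 1.317600
x_2 = 1.020000 - (1.317600)·(1.020000 - 1.240000)/(1.317600 - (2.499000)) = 0.774637; f(x_2) = 0.114183
x_3 = 0.774637 - (0.114183)·(0.774637 - 1.020000)/(0.114183 - (1.317600)) = 0.751356; f(x_3) = 0.006254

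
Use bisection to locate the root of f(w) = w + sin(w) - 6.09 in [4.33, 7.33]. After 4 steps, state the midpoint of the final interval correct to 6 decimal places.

6.111250

f(4.330000) = -2.687776, f(7.330000) = 2.105834 (opposite signs)
step 1: m = 5.830000, f(m) = -0.697832 < 0 → root in [5.830000, 7.330000]
step 2: m = 6.580000, f(m) = 0.782476 > 0 → root in [5.830000, 6.580000]
step 3: m = 6.205000, f(m) = 0.036894 > 0 → root in [5.830000, 6.205000]
step 4: m = 6.017500, f(m) = -0.335071 < 0 → root in [6.017500, 6.205000]
Midpoint of [6.017500, 6.205000] = 6.111250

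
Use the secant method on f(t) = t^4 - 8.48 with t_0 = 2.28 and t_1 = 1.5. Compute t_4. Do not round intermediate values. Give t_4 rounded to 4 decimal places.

1.7051

Secant update: t_(k+1) = t_k − f(t_k)·(t_k − t_(k-1))/(f(t_k) − f(t_(k-1))).
f(t_0) = 18.543363, f(t_1) = -3.417500
t_2 = 1.500000 - (-3.417500)·(1.500000 - 2.280000)/(-3.417500 - (18.543363)) = 1.621382; f(t_2) = -1.568995
t_3 = 1.621382 - (-1.568995)·(1.621382 - 1.500000)/(-1.568995 - (-3.417500)) = 1.724410; f(t_3) = 0.362230
t_4 = 1.724410 - (0.362230)·(1.724410 - 1.621382)/(0.362230 - (-1.568995)) = 1.705085; f(t_4) = -0.027515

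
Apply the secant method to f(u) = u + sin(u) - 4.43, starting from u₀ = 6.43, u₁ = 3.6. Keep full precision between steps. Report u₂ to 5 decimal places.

4.65336

f(u_0) = 2.146288, f(u_1) = -1.272520
u_2 = 3.600000 - (-1.272520)·(3.600000 - 6.430000)/(-1.272520 - (2.146288)) = 4.653359; f(u_2) = -0.774899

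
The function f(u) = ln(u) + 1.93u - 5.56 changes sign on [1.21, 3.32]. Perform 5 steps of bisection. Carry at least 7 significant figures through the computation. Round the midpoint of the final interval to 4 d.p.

2.4298

f(1.210000) = -3.034080, f(3.320000) = 2.047565 (opposite signs)
step 1: m = 2.265000, f(m) = -0.370975 < 0 → root in [2.265000, 3.320000]
step 2: m = 2.792500, f(m) = 0.856462 > 0 → root in [2.265000, 2.792500]
step 3: m = 2.528750, f(m) = 0.248213 > 0 → root in [2.265000, 2.528750]
step 4: m = 2.396875, f(m) = -0.059865 < 0 → root in [2.396875, 2.528750]
step 5: m = 2.462812, f(m) = 0.094532 > 0 → root in [2.396875, 2.462812]
Midpoint of [2.396875, 2.462812] = 2.429844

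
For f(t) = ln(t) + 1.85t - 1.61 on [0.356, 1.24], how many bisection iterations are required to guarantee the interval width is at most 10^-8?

Initial width b − a = 1.24 − 0.356 = 0.884000.
After n steps the width is (b−a)/2^n; need (b−a)/2^n ≤ 10^-8.
So n ≥ log₂(0.884000/10^-8) = log₂(88400000.0000) ≈ 26.3975.
Hence n = 27.

27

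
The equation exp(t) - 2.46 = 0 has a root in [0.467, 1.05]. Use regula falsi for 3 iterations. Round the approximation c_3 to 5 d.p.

0.89998

f(0.467000) = -0.864799, f(1.050000) = 0.397651
step 1: c = 0.866364, f(c) = -0.081751 < 0 → new bracket [0.866364, 1.050000]
step 2: c = 0.897679, f(c) = -0.006098 < 0 → new bracket [0.897679, 1.050000]
step 3: c = 0.899980, f(c) = -0.000446 < 0 → new bracket [0.899980, 1.050000]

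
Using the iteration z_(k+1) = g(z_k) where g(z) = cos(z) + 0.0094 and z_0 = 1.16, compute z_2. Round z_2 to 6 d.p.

z_1 = g(1.160000) = 0.408740
z_2 = g(0.408740) = 0.927023

0.927023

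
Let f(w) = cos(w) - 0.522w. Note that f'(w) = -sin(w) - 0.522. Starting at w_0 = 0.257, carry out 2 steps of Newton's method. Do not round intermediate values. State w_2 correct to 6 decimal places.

w_0 = 0.257000: f = 0.833003, f' = -0.776180 → w_1 = 0.257000 - (0.833003)/(-0.776180) = 1.330208
w_1 = 1.330208: f = -0.456095, f' = -1.493198 → w_2 = 1.330208 - (-0.456095)/(-1.493198) = 1.024760

1.024760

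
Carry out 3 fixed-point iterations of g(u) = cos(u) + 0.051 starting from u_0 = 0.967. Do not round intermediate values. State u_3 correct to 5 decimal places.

u_1 = g(0.967000) = 0.618772
u_2 = g(0.618772) = 0.865592
u_3 = g(0.865592) = 0.699190

0.69919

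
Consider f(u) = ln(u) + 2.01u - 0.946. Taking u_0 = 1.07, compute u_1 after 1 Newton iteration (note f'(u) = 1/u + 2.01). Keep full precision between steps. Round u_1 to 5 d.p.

0.63790

Newton update: u ← u − f(u)/f'(u).
u_0 = 1.070000: f = 1.272359, f' = 2.944579 → u_1 = 1.070000 - (1.272359)/(2.944579) = 0.637898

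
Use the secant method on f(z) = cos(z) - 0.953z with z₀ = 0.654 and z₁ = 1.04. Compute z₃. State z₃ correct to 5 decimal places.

0.76002

Secant update: z_(k+1) = z_k − f(z_k)·(z_k − z_(k-1))/(f(z_k) − f(z_(k-1))).
f(z_0) = 0.170395, f(z_1) = -0.484900
z_2 = 1.040000 - (-0.484900)·(1.040000 - 0.654000)/(-0.484900 - (0.170395)) = 0.754371; f(z_2) = 0.009787
z_3 = 0.754371 - (0.009787)·(0.754371 - 1.040000)/(0.009787 - (-0.484900)) = 0.760022; f(z_3) = 0.000520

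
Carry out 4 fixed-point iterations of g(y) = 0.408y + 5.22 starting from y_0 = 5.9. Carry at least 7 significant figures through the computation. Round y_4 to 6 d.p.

y_1 = g(5.900000) = 7.627200
y_2 = g(7.627200) = 8.331898
y_3 = g(8.331898) = 8.619414
y_4 = g(8.619414) = 8.736721

8.736721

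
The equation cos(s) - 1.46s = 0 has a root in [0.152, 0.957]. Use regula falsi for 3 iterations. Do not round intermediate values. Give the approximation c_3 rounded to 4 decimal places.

False-position update: c = (a·f(b) − b·f(a))/(f(b) − f(a)); replace the endpoint whose sign matches f(c).
f(0.152000) = 0.766550, f(0.957000) = -0.821245
step 1: c = 0.540635, f(c) = 0.068055 > 0 → new bracket [0.540635, 0.957000]
step 2: c = 0.572498, f(c) = 0.004703 > 0 → new bracket [0.572498, 0.957000]
step 3: c = 0.574687, f(c) = 0.000318 > 0 → new bracket [0.574687, 0.957000]

0.5747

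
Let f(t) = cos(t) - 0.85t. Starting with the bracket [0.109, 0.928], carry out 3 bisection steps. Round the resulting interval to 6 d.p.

f(0.109000) = 0.901415, f(0.928000) = -0.189364 (opposite signs)
step 1: m = 0.518500, f(m) = 0.427839 > 0 → root in [0.518500, 0.928000]
step 2: m = 0.723250, f(m) = 0.134896 > 0 → root in [0.723250, 0.928000]
step 3: m = 0.825625, f(m) = -0.023684 < 0 → root in [0.723250, 0.825625]

[0.723250, 0.825625]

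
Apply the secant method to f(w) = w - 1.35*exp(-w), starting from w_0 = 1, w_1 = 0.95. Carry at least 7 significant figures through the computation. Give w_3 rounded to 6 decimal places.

0.683168

f(w_0) = 0.503363, f(w_1) = 0.427900
w_2 = 0.950000 - (0.427900)·(0.950000 - 1.000000)/(0.427900 - (0.503363)) = 0.666484; f(w_2) = -0.026755
w_3 = 0.666484 - (-0.026755)·(0.666484 - 0.950000)/(-0.026755 - (0.427900)) = 0.683168; f(w_3) = 0.001399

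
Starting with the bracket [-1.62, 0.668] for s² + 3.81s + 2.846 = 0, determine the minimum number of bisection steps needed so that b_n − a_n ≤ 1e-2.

Initial width b − a = 0.668 − -1.62 = 2.288000.
After n steps the width is (b−a)/2^n; need (b−a)/2^n ≤ 1e-2.
So n ≥ log₂(2.288000/1e-2) = log₂(228.8000) ≈ 7.8379.
Hence n = 8.

8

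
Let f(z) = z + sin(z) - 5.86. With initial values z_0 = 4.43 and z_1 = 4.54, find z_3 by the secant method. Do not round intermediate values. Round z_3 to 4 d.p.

Secant update: z_(k+1) = z_k − f(z_k)·(z_k − z_(k-1))/(f(z_k) − f(z_(k-1))).
f(z_0) = -2.390392, f(z_1) = -2.305178
z_2 = 4.540000 - (-2.305178)·(4.540000 - 4.430000)/(-2.305178 - (-2.390392)) = 7.515655; f(z_2) = 2.598966
z_3 = 7.515655 - (2.598966)·(7.515655 - 4.540000)/(2.598966 - (-2.305178)) = 5.938697; f(z_3) = -0.259017

5.9387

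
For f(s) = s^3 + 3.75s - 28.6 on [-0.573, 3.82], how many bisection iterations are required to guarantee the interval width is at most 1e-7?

Initial width b − a = 3.82 − -0.573 = 4.393000.
After n steps the width is (b−a)/2^n; need (b−a)/2^n ≤ 1e-7.
So n ≥ log₂(4.393000/1e-7) = log₂(43930000.0000) ≈ 25.3887.
Hence n = 26.

26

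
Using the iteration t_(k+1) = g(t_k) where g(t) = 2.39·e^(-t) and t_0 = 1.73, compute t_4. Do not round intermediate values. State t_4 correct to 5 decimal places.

t_1 = g(1.730000) = 0.423710
t_2 = g(0.423710) = 1.564527
t_3 = g(1.564527) = 0.499957
t_4 = g(0.499957) = 1.449671

1.44967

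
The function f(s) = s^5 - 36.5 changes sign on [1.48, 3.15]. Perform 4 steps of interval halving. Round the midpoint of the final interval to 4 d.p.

f(1.480000) = -29.399179, f(3.150000) = 273.636420 (opposite signs)
step 1: m = 2.315000, f(m) = 29.989792 > 0 → root in [1.480000, 2.315000]
step 2: m = 1.897500, f(m) = -11.901483 < 0 → root in [1.897500, 2.315000]
step 3: m = 2.106250, f(m) = 4.952391 > 0 → root in [1.897500, 2.106250]
step 4: m = 2.001875, f(m) = -4.349718 < 0 → root in [2.001875, 2.106250]
Midpoint of [2.001875, 2.106250] = 2.054063

2.0541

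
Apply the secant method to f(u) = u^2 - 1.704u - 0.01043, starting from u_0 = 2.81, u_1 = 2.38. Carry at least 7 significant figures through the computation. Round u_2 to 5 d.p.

1.92147

f(u_0) = 3.097430, f(u_1) = 1.598450
u_2 = 2.380000 - (1.598450)·(2.380000 - 2.810000)/(1.598450 - (3.097430)) = 1.921466; f(u_2) = 0.407423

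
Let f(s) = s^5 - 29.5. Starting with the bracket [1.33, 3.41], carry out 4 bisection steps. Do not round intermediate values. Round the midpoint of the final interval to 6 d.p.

1.915000

f(1.330000) = -25.338420, f(3.410000) = 431.575340 (opposite signs)
step 1: m = 2.370000, f(m) = 45.272470 > 0 → root in [1.330000, 2.370000]
step 2: m = 1.850000, f(m) = -7.830013 < 0 → root in [1.850000, 2.370000]
step 3: m = 2.110000, f(m) = 12.322720 > 0 → root in [1.850000, 2.110000]
step 4: m = 1.980000, f(m) = 0.931682 > 0 → root in [1.850000, 1.980000]
Midpoint of [1.850000, 1.980000] = 1.915000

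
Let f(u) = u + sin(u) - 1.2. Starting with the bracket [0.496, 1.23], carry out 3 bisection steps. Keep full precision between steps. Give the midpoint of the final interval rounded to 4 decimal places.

f(0.496000) = -0.228089, f(1.230000) = 0.972489 (opposite signs)
step 1: m = 0.863000, f(m) = 0.422796 > 0 → root in [0.496000, 0.863000]
step 2: m = 0.679500, f(m) = 0.107904 > 0 → root in [0.496000, 0.679500]
step 3: m = 0.587750, f(m) = -0.057760 < 0 → root in [0.587750, 0.679500]
Midpoint of [0.587750, 0.679500] = 0.633625

0.6336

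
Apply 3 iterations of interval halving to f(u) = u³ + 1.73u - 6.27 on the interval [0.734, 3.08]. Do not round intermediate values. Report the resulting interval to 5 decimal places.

f(0.734000) = -4.604733, f(3.080000) = 28.276512 (opposite signs)
step 1: m = 1.907000, f(m) = 3.964200 > 0 → root in [0.734000, 1.907000]
step 2: m = 1.320500, f(m) = -1.682952 < 0 → root in [1.320500, 1.907000]
step 3: m = 1.613750, f(m) = 0.724298 > 0 → root in [1.320500, 1.613750]

[1.32050, 1.61375]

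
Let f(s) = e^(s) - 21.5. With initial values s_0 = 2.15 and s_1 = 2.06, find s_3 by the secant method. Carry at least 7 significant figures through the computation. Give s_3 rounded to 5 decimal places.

2.73690

Secant update: s_(k+1) = s_k − f(s_k)·(s_k − s_(k-1))/(f(s_k) − f(s_(k-1))).
f(s_0) = -12.915142, f(s_1) = -13.654030
s_2 = 2.060000 - (-13.654030)·(2.060000 - 2.150000)/(-13.654030 - (-12.915142)) = 3.723123; f(s_2) = 19.893471
s_3 = 3.723123 - (19.893471)·(3.723123 - 2.060000)/(19.893471 - (-13.654030)) = 2.736901; f(s_3) = -6.060936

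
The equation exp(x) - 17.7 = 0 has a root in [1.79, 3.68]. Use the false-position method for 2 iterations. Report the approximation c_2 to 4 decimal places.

2.7170

False-position update: c = (a·f(b) − b·f(a))/(f(b) − f(a)); replace the endpoint whose sign matches f(c).
f(1.790000) = -11.710548, f(3.680000) = 21.946394
step 1: c = 2.447604, f(c) = -6.139387 < 0 → new bracket [2.447604, 3.680000]
step 2: c = 2.716998, f(c) = -2.565174 < 0 → new bracket [2.716998, 3.680000]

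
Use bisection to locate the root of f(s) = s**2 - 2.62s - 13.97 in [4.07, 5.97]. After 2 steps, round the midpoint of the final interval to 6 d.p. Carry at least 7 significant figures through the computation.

5.257500

f(4.070000) = -8.068500, f(5.970000) = 6.029500 (opposite signs)
step 1: m = 5.020000, f(m) = -1.922000 < 0 → root in [5.020000, 5.970000]
step 2: m = 5.495000, f(m) = 1.828125 > 0 → root in [5.020000, 5.495000]
Midpoint of [5.020000, 5.495000] = 5.257500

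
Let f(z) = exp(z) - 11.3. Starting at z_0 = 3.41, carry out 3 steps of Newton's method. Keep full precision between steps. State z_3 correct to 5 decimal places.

Newton update: z ← z − f(z)/f'(z).
f'(z) = exp(z)
z_0 = 3.410000: f = 18.965244, f' = 30.265244 → z_1 = 3.410000 - (18.965244)/(30.265244) = 2.783366
z_1 = 2.783366: f = 4.873362, f' = 16.173362 → z_2 = 2.783366 - (4.873362)/(16.173362) = 2.482045
z_2 = 2.482045: f = 0.665713, f' = 11.965713 → z_3 = 2.482045 - (0.665713)/(11.965713) = 2.426410

2.42641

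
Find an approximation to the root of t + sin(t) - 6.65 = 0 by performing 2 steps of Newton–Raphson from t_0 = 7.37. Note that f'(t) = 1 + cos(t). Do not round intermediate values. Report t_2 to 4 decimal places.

6.4666

t_0 = 7.370000: f = 1.605149, f' = 1.465307 → t_1 = 7.370000 - (1.605149)/(1.465307) = 6.274565
t_1 = 6.274565: f = -0.384056, f' = 1.999963 → t_2 = 6.274565 - (-0.384056)/(1.999963) = 6.466596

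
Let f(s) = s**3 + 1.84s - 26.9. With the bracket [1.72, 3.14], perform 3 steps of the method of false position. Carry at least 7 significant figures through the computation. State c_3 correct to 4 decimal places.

2.7902

f(1.720000) = -18.646752, f(3.140000) = 9.836744
step 1: c = 2.649605, f(c) = -3.423432 < 0 → new bracket [2.649605, 3.140000]
step 2: c = 2.776212, f(c) = -0.394526 < 0 → new bracket [2.776212, 3.140000]
step 3: c = 2.790240, f(c) = -0.042718 < 0 → new bracket [2.790240, 3.140000]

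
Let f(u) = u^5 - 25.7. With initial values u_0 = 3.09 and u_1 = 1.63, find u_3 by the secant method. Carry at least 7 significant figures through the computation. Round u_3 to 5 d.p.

1.99603

Secant update: u_(k+1) = u_k − f(u_k)·(u_k − u_(k-1))/(f(u_k) − f(u_(k-1))).
f(u_0) = 256.003600, f(u_1) = -14.193638
u_2 = 1.630000 - (-14.193638)·(1.630000 - 3.090000)/(-14.193638 - (256.003600)) = 1.706695; f(u_2) = -11.219643
u_3 = 1.706695 - (-11.219643)·(1.706695 - 1.630000)/(-11.219643 - (-14.193638)) = 1.996032; f(u_3) = 5.983821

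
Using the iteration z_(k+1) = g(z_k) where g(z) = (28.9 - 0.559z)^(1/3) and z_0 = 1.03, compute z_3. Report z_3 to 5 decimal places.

z_1 = g(1.030000) = 3.048265
z_2 = g(3.048265) = 3.007242
z_3 = g(3.007242) = 3.008087

3.00809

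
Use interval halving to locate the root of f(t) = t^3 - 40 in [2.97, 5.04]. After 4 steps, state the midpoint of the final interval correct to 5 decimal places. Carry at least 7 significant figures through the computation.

f(2.970000) = -13.801927, f(5.040000) = 88.024064 (opposite signs)
step 1: m = 4.005000, f(m) = 24.240300 > 0 → root in [2.970000, 4.005000]
step 2: m = 3.487500, f(m) = 2.417264 > 0 → root in [2.970000, 3.487500]
step 3: m = 3.228750, f(m) = -6.340841 < 0 → root in [3.228750, 3.487500]
step 4: m = 3.358125, f(m) = -2.130413 < 0 → root in [3.358125, 3.487500]
Midpoint of [3.358125, 3.487500] = 3.422813

3.42281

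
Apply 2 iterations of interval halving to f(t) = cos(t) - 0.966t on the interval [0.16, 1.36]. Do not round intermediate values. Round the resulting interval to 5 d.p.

[0.46000, 0.76000]

f(0.160000) = 0.832667, f(1.360000) = -1.104521 (opposite signs)
step 1: m = 0.760000, f(m) = -0.009324 < 0 → root in [0.160000, 0.760000]
step 2: m = 0.460000, f(m) = 0.451692 > 0 → root in [0.460000, 0.760000]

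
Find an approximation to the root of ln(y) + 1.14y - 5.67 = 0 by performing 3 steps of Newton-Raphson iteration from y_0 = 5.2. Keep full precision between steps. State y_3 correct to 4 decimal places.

3.8021

f'(y) = 1/y + 1.14
y_0 = 5.200000: f = 1.906659, f' = 1.332308 → y_1 = 5.200000 - (1.906659)/(1.332308) = 3.768905
y_1 = 3.768905: f = -0.046664, f' = 1.405329 → y_2 = 3.768905 - (-0.046664)/(1.405329) = 3.802110
y_2 = 3.802110: f = -0.000039, f' = 1.403012 → y_3 = 3.802110 - (-0.000039)/(1.403012) = 3.802137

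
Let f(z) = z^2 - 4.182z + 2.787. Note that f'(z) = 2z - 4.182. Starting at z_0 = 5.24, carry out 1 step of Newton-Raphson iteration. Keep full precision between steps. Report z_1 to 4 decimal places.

3.9172

z_0 = 5.240000: f = 8.330920, f' = 6.298000 → z_1 = 5.240000 - (8.330920)/(6.298000) = 3.917212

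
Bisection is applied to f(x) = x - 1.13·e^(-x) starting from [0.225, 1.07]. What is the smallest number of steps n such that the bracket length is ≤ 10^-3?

Initial width b − a = 1.07 − 0.225 = 0.845000.
After n steps the width is (b−a)/2^n; need (b−a)/2^n ≤ 10^-3.
So n ≥ log₂(0.845000/10^-3) = log₂(845.0000) ≈ 9.7228.
Hence n = 10.

10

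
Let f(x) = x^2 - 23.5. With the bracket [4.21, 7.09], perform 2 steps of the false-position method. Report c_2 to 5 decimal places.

f(4.210000) = -5.775900, f(7.090000) = 26.768100
step 1: c = 4.721142, f(c) = -1.210822 < 0 → new bracket [4.721142, 7.090000]
step 2: c = 4.823657, f(c) = -0.232335 < 0 → new bracket [4.823657, 7.090000]

4.82366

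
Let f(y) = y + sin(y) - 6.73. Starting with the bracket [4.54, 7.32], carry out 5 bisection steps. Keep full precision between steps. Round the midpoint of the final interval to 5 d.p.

f(4.540000) = -3.175178, f(7.320000) = 1.450787 (opposite signs)
step 1: m = 5.930000, f(m) = -1.145888 < 0 → root in [5.930000, 7.320000]
step 2: m = 6.625000, f(m) = 0.230197 > 0 → root in [5.930000, 6.625000]
step 3: m = 6.277500, f(m) = -0.458185 < 0 → root in [6.277500, 6.625000]
step 4: m = 6.451250, f(m) = -0.111475 < 0 → root in [6.451250, 6.625000]
step 5: m = 6.538125, f(m) = 0.060312 > 0 → root in [6.451250, 6.538125]
Midpoint of [6.451250, 6.538125] = 6.494687

6.49469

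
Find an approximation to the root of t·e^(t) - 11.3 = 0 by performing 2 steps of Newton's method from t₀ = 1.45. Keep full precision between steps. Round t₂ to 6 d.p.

f'(t) = (t + 1)·e^(t)
t_0 = 1.450000: f = -5.118484, f' = 10.444631 → t_1 = 1.450000 - (-5.118484)/(10.444631) = 1.940059
t_1 = 1.940059: f = 2.201182, f' = 20.460342 → t_2 = 1.940059 - (2.201182)/(20.460342) = 1.832476

1.832476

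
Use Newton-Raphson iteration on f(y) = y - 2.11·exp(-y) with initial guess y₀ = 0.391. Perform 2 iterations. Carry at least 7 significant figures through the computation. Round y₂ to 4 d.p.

Newton update: y ← y − f(y)/f'(y).
f'(y) = 1 + 2.11·exp(-y)
y_0 = 0.391000: f = -1.036162, f' = 2.427162 → y_1 = 0.391000 - (-1.036162)/(2.427162) = 0.817903
y_1 = 0.817903: f = -0.113359, f' = 1.931262 → y_2 = 0.817903 - (-0.113359)/(1.931262) = 0.876600

0.8766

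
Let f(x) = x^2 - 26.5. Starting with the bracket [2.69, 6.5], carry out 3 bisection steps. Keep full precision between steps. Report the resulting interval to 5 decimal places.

f(2.690000) = -19.263900, f(6.500000) = 15.750000 (opposite signs)
step 1: m = 4.595000, f(m) = -5.385975 < 0 → root in [4.595000, 6.500000]
step 2: m = 5.547500, f(m) = 4.274756 > 0 → root in [4.595000, 5.547500]
step 3: m = 5.071250, f(m) = -0.782423 < 0 → root in [5.071250, 5.547500]

[5.07125, 5.54750]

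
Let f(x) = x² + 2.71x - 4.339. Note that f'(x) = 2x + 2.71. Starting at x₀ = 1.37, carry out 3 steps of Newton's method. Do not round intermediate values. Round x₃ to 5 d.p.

1.12996

Newton update: x ← x − f(x)/f'(x).
x_0 = 1.370000: f = 1.250600, f' = 5.450000 → x_1 = 1.370000 - (1.250600)/(5.450000) = 1.140532
x_1 = 1.140532: f = 0.052656, f' = 4.991064 → x_2 = 1.140532 - (0.052656)/(4.991064) = 1.129982
x_2 = 1.129982: f = 0.000111, f' = 4.969964 → x_3 = 1.129982 - (0.000111)/(4.969964) = 1.129960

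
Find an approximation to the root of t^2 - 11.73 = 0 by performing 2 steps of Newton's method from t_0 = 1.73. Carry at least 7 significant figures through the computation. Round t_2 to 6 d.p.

f'(t) = 2t
t_0 = 1.730000: f = -8.737100, f' = 3.460000 → t_1 = 1.730000 - (-8.737100)/(3.460000) = 4.255173
t_1 = 4.255173: f = 6.376501, f' = 8.510347 → t_2 = 4.255173 - (6.376501)/(8.510347) = 3.505909

3.505909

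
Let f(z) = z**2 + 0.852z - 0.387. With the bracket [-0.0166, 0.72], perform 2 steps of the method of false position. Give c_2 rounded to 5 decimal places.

0.30920

f(-0.016600) = -0.400868, f(0.720000) = 0.744840
step 1: c = 0.241126, f(c) = -0.123418 < 0 → new bracket [0.241126, 0.720000]
step 2: c = 0.309196, f(c) = -0.027963 < 0 → new bracket [0.309196, 0.720000]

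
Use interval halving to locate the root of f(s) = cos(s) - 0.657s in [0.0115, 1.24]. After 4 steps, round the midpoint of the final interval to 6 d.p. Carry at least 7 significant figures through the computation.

0.894484

f(0.011500) = 0.992378, f(1.240000) = -0.489884 (opposite signs)
step 1: m = 0.625750, f(m) = 0.399406 > 0 → root in [0.625750, 1.240000]
step 2: m = 0.932875, f(m) = -0.017372 < 0 → root in [0.625750, 0.932875]
step 3: m = 0.779313, f(m) = 0.199389 > 0 → root in [0.779313, 0.932875]
step 4: m = 0.856094, f(m) = 0.092939 > 0 → root in [0.856094, 0.932875]
Midpoint of [0.856094, 0.932875] = 0.894484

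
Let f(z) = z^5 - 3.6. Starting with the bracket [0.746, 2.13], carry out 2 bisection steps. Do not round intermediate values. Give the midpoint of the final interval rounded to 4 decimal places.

1.2650

f(0.746000) = -3.368956, f(2.130000) = 40.242773 (opposite signs)
step 1: m = 1.438000, f(m) = 2.548858 > 0 → root in [0.746000, 1.438000]
step 2: m = 1.092000, f(m) = -2.047208 < 0 → root in [1.092000, 1.438000]
Midpoint of [1.092000, 1.438000] = 1.265000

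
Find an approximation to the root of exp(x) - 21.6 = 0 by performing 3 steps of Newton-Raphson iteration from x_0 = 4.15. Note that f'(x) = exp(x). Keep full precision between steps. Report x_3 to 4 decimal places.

Newton update: x ← x − f(x)/f'(x).
x_0 = 4.150000: f = 41.834000, f' = 63.434000 → x_1 = 4.150000 - (41.834000)/(63.434000) = 3.490511
x_1 = 3.490511: f = 11.202719, f' = 32.802719 → x_2 = 3.490511 - (11.202719)/(32.802719) = 3.148993
x_2 = 3.148993: f = 1.712586, f' = 23.312586 → x_3 = 3.148993 - (1.712586)/(23.312586) = 3.075532

3.0755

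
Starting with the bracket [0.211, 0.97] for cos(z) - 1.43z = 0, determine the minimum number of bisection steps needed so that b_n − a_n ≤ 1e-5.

Initial width b − a = 0.97 − 0.211 = 0.759000.
After n steps the width is (b−a)/2^n; need (b−a)/2^n ≤ 1e-5.
So n ≥ log₂(0.759000/1e-5) = log₂(75900.0000) ≈ 16.2118.
Hence n = 17.

17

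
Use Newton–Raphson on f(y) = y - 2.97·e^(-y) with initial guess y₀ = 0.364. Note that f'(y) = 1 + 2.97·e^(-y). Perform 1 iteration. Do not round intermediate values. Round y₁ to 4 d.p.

y_0 = 0.364000: f = -1.699827, f' = 3.063827 → y_1 = 0.364000 - (-1.699827)/(3.063827) = 0.918805

0.9188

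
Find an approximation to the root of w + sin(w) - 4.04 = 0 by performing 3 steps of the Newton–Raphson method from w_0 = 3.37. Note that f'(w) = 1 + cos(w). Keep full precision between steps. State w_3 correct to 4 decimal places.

w_0 = 3.370000: f = -0.896427, f' = 0.025972 → w_1 = 3.370000 - (-0.896427)/(0.025972) = 37.885444
w_1 = 37.885444: f = 34.030701, f' = 1.982690 → w_2 = 37.885444 - (34.030701)/(1.982690) = 20.721543
w_2 = 20.721543: f = 17.636527, f' = 0.703343 → w_3 = 20.721543 - (17.636527)/(0.703343) = -4.353753

-4.3538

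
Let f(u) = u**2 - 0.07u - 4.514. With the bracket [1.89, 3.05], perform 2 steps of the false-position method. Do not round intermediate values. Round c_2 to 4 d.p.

False-position update: c = (a·f(b) − b·f(a))/(f(b) − f(a)); replace the endpoint whose sign matches f(c).
f(1.890000) = -1.074200, f(3.050000) = 4.575000
step 1: c = 2.110575, f(c) = -0.207214 < 0 → new bracket [2.110575, 3.050000]
step 2: c = 2.151280, f(c) = -0.036583 < 0 → new bracket [2.151280, 3.050000]

2.1513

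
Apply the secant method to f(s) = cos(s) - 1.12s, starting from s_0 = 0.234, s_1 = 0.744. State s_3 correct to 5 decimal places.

f(s_0) = 0.710667, f(s_1) = -0.097514
s_2 = 0.744000 - (-0.097514)·(0.744000 - 0.234000)/(-0.097514 - (0.710667)) = 0.682464; f(s_2) = 0.011662
s_3 = 0.682464 - (0.011662)·(0.682464 - 0.744000)/(0.011662 - (-0.097514)) = 0.689037; f(s_3) = 0.000138

0.68904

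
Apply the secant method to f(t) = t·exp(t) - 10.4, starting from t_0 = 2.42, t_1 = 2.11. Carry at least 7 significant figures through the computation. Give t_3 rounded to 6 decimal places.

Secant update: t_(k+1) = t_k − f(t_k)·(t_k − t_(k-1))/(f(t_k) − f(t_(k-1))).
f(t_0) = 16.814980, f(t_1) = 7.003789
t_2 = 2.110000 - (7.003789)·(2.110000 - 2.420000)/(7.003789 - (16.814980)) = 1.888704; f(t_2) = 2.085841
t_3 = 1.888704 - (2.085841)·(1.888704 - 2.110000)/(2.085841 - (7.003789)) = 1.794846; f(t_3) = 0.402374

1.794846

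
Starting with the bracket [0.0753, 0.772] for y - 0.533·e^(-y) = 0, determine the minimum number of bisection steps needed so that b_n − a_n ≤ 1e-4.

Initial width b − a = 0.772 − 0.0753 = 0.696700.
After n steps the width is (b−a)/2^n; need (b−a)/2^n ≤ 1e-4.
So n ≥ log₂(0.696700/1e-4) = log₂(6967.0000) ≈ 12.7663.
Hence n = 13.

13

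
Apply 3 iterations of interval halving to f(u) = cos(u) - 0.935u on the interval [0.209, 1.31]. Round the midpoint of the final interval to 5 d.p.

0.82831

f(0.209000) = 0.782824, f(1.310000) = -0.967000 (opposite signs)
step 1: m = 0.759500, f(m) = 0.015048 > 0 → root in [0.759500, 1.310000]
step 2: m = 1.034750, f(m) = -0.456750 < 0 → root in [0.759500, 1.034750]
step 3: m = 0.897125, f(m) = -0.214952 < 0 → root in [0.759500, 0.897125]
Midpoint of [0.759500, 0.897125] = 0.828313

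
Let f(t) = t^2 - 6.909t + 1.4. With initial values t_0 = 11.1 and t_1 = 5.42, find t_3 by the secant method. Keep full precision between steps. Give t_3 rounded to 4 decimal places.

Secant update: t_(k+1) = t_k − f(t_k)·(t_k − t_(k-1))/(f(t_k) − f(t_(k-1))).
f(t_0) = 47.920100, f(t_1) = -6.670380
t_2 = 5.420000 - (-6.670380)·(5.420000 - 11.100000)/(-6.670380 - (47.920100)) = 6.114036; f(t_2) = -3.460439
t_3 = 6.114036 - (-3.460439)·(6.114036 - 5.420000)/(-3.460439 - (-6.670380)) = 6.862233; f(t_3) = 1.079075

6.8622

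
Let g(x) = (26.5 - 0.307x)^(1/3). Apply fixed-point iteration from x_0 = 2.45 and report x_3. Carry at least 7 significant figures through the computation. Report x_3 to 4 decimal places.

x_1 = g(2.450000) = 2.952888
x_2 = g(2.952888) = 2.946974
x_3 = g(2.946974) = 2.947044

2.9470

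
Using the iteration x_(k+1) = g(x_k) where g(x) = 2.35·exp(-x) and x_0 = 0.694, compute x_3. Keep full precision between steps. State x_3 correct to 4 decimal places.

1.1365

x_1 = g(0.694000) = 1.173998
x_2 = g(1.173998) = 0.726452
x_3 = g(0.726452) = 1.136511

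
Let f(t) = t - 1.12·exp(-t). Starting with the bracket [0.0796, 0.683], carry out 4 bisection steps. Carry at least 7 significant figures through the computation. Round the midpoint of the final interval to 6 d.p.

f(0.079600) = -0.954704, f(0.683000) = 0.117289 (opposite signs)
step 1: m = 0.381300, f(m) = -0.383630 < 0 → root in [0.381300, 0.683000]
step 2: m = 0.532150, f(m) = -0.125672 < 0 → root in [0.532150, 0.683000]
step 3: m = 0.607575, f(m) = -0.002456 < 0 → root in [0.607575, 0.683000]
step 4: m = 0.645288, f(m) = 0.057834 > 0 → root in [0.607575, 0.645288]
Midpoint of [0.607575, 0.645288] = 0.626431

0.626431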